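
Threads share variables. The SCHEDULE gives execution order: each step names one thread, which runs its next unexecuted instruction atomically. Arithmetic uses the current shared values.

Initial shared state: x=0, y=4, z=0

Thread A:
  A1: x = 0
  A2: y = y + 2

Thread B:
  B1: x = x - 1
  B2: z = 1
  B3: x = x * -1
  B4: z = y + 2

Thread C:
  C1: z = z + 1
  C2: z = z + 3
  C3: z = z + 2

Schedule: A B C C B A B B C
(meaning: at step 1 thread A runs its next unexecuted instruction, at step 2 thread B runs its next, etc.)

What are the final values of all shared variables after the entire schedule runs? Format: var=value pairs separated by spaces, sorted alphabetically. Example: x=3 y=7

Step 1: thread A executes A1 (x = 0). Shared: x=0 y=4 z=0. PCs: A@1 B@0 C@0
Step 2: thread B executes B1 (x = x - 1). Shared: x=-1 y=4 z=0. PCs: A@1 B@1 C@0
Step 3: thread C executes C1 (z = z + 1). Shared: x=-1 y=4 z=1. PCs: A@1 B@1 C@1
Step 4: thread C executes C2 (z = z + 3). Shared: x=-1 y=4 z=4. PCs: A@1 B@1 C@2
Step 5: thread B executes B2 (z = 1). Shared: x=-1 y=4 z=1. PCs: A@1 B@2 C@2
Step 6: thread A executes A2 (y = y + 2). Shared: x=-1 y=6 z=1. PCs: A@2 B@2 C@2
Step 7: thread B executes B3 (x = x * -1). Shared: x=1 y=6 z=1. PCs: A@2 B@3 C@2
Step 8: thread B executes B4 (z = y + 2). Shared: x=1 y=6 z=8. PCs: A@2 B@4 C@2
Step 9: thread C executes C3 (z = z + 2). Shared: x=1 y=6 z=10. PCs: A@2 B@4 C@3

Answer: x=1 y=6 z=10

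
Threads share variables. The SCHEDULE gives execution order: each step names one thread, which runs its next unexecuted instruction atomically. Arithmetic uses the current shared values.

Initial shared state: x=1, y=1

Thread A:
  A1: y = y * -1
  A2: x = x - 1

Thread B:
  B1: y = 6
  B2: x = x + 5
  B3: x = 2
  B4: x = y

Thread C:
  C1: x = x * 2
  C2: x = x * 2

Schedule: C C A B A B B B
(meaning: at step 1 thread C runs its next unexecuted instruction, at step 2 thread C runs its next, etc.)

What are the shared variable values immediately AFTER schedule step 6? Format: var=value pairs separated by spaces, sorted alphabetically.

Answer: x=8 y=6

Derivation:
Step 1: thread C executes C1 (x = x * 2). Shared: x=2 y=1. PCs: A@0 B@0 C@1
Step 2: thread C executes C2 (x = x * 2). Shared: x=4 y=1. PCs: A@0 B@0 C@2
Step 3: thread A executes A1 (y = y * -1). Shared: x=4 y=-1. PCs: A@1 B@0 C@2
Step 4: thread B executes B1 (y = 6). Shared: x=4 y=6. PCs: A@1 B@1 C@2
Step 5: thread A executes A2 (x = x - 1). Shared: x=3 y=6. PCs: A@2 B@1 C@2
Step 6: thread B executes B2 (x = x + 5). Shared: x=8 y=6. PCs: A@2 B@2 C@2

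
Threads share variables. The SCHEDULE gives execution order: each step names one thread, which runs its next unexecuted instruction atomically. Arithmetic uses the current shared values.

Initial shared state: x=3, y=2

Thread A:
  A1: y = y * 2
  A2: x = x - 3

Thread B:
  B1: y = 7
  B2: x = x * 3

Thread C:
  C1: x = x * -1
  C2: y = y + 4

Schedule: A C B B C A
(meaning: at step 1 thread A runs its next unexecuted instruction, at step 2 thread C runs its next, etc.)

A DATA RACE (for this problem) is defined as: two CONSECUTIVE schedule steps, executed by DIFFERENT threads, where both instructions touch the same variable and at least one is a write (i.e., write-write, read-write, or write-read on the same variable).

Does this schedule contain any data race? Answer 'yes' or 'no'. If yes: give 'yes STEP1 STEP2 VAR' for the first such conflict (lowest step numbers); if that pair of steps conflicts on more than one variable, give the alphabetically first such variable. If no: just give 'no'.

Answer: no

Derivation:
Steps 1,2: A(r=y,w=y) vs C(r=x,w=x). No conflict.
Steps 2,3: C(r=x,w=x) vs B(r=-,w=y). No conflict.
Steps 3,4: same thread (B). No race.
Steps 4,5: B(r=x,w=x) vs C(r=y,w=y). No conflict.
Steps 5,6: C(r=y,w=y) vs A(r=x,w=x). No conflict.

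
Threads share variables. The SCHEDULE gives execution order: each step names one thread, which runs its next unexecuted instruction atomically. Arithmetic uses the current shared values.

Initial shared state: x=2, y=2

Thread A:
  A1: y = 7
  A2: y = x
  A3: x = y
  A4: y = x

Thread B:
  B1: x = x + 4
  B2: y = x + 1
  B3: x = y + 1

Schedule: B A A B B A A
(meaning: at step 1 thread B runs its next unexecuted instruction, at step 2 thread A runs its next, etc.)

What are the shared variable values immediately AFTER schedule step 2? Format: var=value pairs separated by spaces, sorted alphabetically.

Answer: x=6 y=7

Derivation:
Step 1: thread B executes B1 (x = x + 4). Shared: x=6 y=2. PCs: A@0 B@1
Step 2: thread A executes A1 (y = 7). Shared: x=6 y=7. PCs: A@1 B@1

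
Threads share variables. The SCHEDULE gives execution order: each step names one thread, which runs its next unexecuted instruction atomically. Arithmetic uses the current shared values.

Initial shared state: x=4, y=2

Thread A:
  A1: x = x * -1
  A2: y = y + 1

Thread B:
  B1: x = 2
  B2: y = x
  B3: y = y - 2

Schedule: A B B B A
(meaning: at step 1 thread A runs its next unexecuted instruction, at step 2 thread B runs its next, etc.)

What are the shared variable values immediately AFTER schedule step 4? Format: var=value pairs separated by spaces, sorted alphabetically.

Step 1: thread A executes A1 (x = x * -1). Shared: x=-4 y=2. PCs: A@1 B@0
Step 2: thread B executes B1 (x = 2). Shared: x=2 y=2. PCs: A@1 B@1
Step 3: thread B executes B2 (y = x). Shared: x=2 y=2. PCs: A@1 B@2
Step 4: thread B executes B3 (y = y - 2). Shared: x=2 y=0. PCs: A@1 B@3

Answer: x=2 y=0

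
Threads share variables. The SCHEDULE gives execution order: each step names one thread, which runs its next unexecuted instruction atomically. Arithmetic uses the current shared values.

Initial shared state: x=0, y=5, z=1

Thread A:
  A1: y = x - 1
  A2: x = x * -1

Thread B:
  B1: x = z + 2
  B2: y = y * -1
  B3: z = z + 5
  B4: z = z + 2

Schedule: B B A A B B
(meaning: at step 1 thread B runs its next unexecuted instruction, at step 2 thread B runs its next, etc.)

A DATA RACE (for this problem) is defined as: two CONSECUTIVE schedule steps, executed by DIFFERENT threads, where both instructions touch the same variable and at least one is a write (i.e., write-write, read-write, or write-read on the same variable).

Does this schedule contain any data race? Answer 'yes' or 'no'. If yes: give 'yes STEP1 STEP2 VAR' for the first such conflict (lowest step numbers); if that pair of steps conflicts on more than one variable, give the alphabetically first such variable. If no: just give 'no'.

Answer: yes 2 3 y

Derivation:
Steps 1,2: same thread (B). No race.
Steps 2,3: B(y = y * -1) vs A(y = x - 1). RACE on y (W-W).
Steps 3,4: same thread (A). No race.
Steps 4,5: A(r=x,w=x) vs B(r=z,w=z). No conflict.
Steps 5,6: same thread (B). No race.
First conflict at steps 2,3.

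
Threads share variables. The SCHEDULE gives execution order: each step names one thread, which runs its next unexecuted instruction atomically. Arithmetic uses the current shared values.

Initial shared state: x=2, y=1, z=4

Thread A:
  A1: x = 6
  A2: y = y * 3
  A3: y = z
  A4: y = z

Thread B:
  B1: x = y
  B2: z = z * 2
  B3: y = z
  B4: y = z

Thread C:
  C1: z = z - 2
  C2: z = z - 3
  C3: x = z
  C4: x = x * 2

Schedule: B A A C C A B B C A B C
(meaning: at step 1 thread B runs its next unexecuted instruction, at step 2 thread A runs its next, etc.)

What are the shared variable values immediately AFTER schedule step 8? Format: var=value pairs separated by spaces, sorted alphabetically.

Answer: x=6 y=-2 z=-2

Derivation:
Step 1: thread B executes B1 (x = y). Shared: x=1 y=1 z=4. PCs: A@0 B@1 C@0
Step 2: thread A executes A1 (x = 6). Shared: x=6 y=1 z=4. PCs: A@1 B@1 C@0
Step 3: thread A executes A2 (y = y * 3). Shared: x=6 y=3 z=4. PCs: A@2 B@1 C@0
Step 4: thread C executes C1 (z = z - 2). Shared: x=6 y=3 z=2. PCs: A@2 B@1 C@1
Step 5: thread C executes C2 (z = z - 3). Shared: x=6 y=3 z=-1. PCs: A@2 B@1 C@2
Step 6: thread A executes A3 (y = z). Shared: x=6 y=-1 z=-1. PCs: A@3 B@1 C@2
Step 7: thread B executes B2 (z = z * 2). Shared: x=6 y=-1 z=-2. PCs: A@3 B@2 C@2
Step 8: thread B executes B3 (y = z). Shared: x=6 y=-2 z=-2. PCs: A@3 B@3 C@2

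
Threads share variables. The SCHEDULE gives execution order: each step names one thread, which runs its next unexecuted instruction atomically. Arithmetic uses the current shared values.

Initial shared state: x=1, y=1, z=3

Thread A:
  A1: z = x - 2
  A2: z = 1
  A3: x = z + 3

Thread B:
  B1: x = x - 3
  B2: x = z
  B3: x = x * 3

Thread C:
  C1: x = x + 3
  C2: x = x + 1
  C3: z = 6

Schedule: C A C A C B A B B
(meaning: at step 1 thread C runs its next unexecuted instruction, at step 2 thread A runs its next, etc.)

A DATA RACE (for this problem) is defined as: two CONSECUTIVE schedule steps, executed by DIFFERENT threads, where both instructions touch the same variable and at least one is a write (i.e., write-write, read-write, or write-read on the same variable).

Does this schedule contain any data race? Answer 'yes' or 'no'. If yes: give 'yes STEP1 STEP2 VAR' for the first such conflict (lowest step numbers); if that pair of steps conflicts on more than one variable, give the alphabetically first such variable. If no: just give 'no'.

Answer: yes 1 2 x

Derivation:
Steps 1,2: C(x = x + 3) vs A(z = x - 2). RACE on x (W-R).
Steps 2,3: A(z = x - 2) vs C(x = x + 1). RACE on x (R-W).
Steps 3,4: C(r=x,w=x) vs A(r=-,w=z). No conflict.
Steps 4,5: A(z = 1) vs C(z = 6). RACE on z (W-W).
Steps 5,6: C(r=-,w=z) vs B(r=x,w=x). No conflict.
Steps 6,7: B(x = x - 3) vs A(x = z + 3). RACE on x (W-W).
Steps 7,8: A(x = z + 3) vs B(x = z). RACE on x (W-W).
Steps 8,9: same thread (B). No race.
First conflict at steps 1,2.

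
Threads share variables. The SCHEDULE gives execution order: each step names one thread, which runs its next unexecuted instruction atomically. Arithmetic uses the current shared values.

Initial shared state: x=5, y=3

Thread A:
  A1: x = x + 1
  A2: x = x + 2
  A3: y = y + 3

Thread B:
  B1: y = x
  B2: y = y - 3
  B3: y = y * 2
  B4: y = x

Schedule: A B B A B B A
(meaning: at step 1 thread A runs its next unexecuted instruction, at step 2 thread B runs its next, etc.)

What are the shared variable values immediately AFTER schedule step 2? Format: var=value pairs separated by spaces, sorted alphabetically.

Answer: x=6 y=6

Derivation:
Step 1: thread A executes A1 (x = x + 1). Shared: x=6 y=3. PCs: A@1 B@0
Step 2: thread B executes B1 (y = x). Shared: x=6 y=6. PCs: A@1 B@1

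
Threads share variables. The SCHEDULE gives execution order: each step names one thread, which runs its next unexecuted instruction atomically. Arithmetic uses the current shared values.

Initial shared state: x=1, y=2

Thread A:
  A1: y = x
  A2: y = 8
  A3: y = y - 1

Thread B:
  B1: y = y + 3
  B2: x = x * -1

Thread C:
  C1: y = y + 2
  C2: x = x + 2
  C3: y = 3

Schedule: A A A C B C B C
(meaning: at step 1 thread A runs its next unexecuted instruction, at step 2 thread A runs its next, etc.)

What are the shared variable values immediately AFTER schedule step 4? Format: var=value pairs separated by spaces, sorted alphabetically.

Step 1: thread A executes A1 (y = x). Shared: x=1 y=1. PCs: A@1 B@0 C@0
Step 2: thread A executes A2 (y = 8). Shared: x=1 y=8. PCs: A@2 B@0 C@0
Step 3: thread A executes A3 (y = y - 1). Shared: x=1 y=7. PCs: A@3 B@0 C@0
Step 4: thread C executes C1 (y = y + 2). Shared: x=1 y=9. PCs: A@3 B@0 C@1

Answer: x=1 y=9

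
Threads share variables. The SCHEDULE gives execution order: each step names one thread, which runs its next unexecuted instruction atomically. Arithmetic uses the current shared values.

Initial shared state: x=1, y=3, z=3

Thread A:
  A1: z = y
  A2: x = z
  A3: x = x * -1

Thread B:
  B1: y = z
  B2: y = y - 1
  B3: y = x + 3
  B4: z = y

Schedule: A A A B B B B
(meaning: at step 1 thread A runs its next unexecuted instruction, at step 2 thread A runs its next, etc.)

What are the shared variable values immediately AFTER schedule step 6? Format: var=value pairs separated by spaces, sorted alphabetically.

Step 1: thread A executes A1 (z = y). Shared: x=1 y=3 z=3. PCs: A@1 B@0
Step 2: thread A executes A2 (x = z). Shared: x=3 y=3 z=3. PCs: A@2 B@0
Step 3: thread A executes A3 (x = x * -1). Shared: x=-3 y=3 z=3. PCs: A@3 B@0
Step 4: thread B executes B1 (y = z). Shared: x=-3 y=3 z=3. PCs: A@3 B@1
Step 5: thread B executes B2 (y = y - 1). Shared: x=-3 y=2 z=3. PCs: A@3 B@2
Step 6: thread B executes B3 (y = x + 3). Shared: x=-3 y=0 z=3. PCs: A@3 B@3

Answer: x=-3 y=0 z=3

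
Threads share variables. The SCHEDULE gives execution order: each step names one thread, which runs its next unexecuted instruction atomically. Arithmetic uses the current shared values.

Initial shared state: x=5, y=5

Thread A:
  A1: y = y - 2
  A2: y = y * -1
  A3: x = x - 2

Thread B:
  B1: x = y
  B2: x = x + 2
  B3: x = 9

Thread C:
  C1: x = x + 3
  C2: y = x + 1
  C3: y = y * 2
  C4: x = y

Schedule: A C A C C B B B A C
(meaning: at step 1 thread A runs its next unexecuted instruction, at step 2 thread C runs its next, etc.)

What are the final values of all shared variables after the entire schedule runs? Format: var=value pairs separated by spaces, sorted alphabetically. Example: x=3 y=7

Answer: x=18 y=18

Derivation:
Step 1: thread A executes A1 (y = y - 2). Shared: x=5 y=3. PCs: A@1 B@0 C@0
Step 2: thread C executes C1 (x = x + 3). Shared: x=8 y=3. PCs: A@1 B@0 C@1
Step 3: thread A executes A2 (y = y * -1). Shared: x=8 y=-3. PCs: A@2 B@0 C@1
Step 4: thread C executes C2 (y = x + 1). Shared: x=8 y=9. PCs: A@2 B@0 C@2
Step 5: thread C executes C3 (y = y * 2). Shared: x=8 y=18. PCs: A@2 B@0 C@3
Step 6: thread B executes B1 (x = y). Shared: x=18 y=18. PCs: A@2 B@1 C@3
Step 7: thread B executes B2 (x = x + 2). Shared: x=20 y=18. PCs: A@2 B@2 C@3
Step 8: thread B executes B3 (x = 9). Shared: x=9 y=18. PCs: A@2 B@3 C@3
Step 9: thread A executes A3 (x = x - 2). Shared: x=7 y=18. PCs: A@3 B@3 C@3
Step 10: thread C executes C4 (x = y). Shared: x=18 y=18. PCs: A@3 B@3 C@4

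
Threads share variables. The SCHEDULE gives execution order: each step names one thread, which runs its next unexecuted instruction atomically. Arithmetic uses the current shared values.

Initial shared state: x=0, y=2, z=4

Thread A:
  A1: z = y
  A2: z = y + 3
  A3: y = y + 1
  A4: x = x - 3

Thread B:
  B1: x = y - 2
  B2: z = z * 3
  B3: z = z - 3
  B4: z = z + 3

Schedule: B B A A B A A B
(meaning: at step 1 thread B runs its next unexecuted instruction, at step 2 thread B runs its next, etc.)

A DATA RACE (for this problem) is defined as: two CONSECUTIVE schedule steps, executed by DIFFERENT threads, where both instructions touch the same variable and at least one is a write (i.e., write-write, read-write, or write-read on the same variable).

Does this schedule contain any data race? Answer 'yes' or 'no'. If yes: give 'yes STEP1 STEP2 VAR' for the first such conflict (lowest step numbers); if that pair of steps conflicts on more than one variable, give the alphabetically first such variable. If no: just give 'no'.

Answer: yes 2 3 z

Derivation:
Steps 1,2: same thread (B). No race.
Steps 2,3: B(z = z * 3) vs A(z = y). RACE on z (W-W).
Steps 3,4: same thread (A). No race.
Steps 4,5: A(z = y + 3) vs B(z = z - 3). RACE on z (W-W).
Steps 5,6: B(r=z,w=z) vs A(r=y,w=y). No conflict.
Steps 6,7: same thread (A). No race.
Steps 7,8: A(r=x,w=x) vs B(r=z,w=z). No conflict.
First conflict at steps 2,3.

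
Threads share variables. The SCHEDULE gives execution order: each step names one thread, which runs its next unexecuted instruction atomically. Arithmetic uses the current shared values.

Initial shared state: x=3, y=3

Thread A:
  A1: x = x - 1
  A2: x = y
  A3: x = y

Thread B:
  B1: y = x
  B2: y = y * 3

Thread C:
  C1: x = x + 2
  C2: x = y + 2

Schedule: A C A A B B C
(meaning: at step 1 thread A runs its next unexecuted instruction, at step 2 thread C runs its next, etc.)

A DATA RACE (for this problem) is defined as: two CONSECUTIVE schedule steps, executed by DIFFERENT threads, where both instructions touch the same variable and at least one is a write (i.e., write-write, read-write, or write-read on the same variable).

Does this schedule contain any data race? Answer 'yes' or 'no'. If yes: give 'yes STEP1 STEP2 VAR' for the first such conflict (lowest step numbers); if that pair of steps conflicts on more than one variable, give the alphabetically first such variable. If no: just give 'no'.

Steps 1,2: A(x = x - 1) vs C(x = x + 2). RACE on x (W-W).
Steps 2,3: C(x = x + 2) vs A(x = y). RACE on x (W-W).
Steps 3,4: same thread (A). No race.
Steps 4,5: A(x = y) vs B(y = x). RACE on x (W-R), y (R-W). Multiple vars; alphabetically first is x.
Steps 5,6: same thread (B). No race.
Steps 6,7: B(y = y * 3) vs C(x = y + 2). RACE on y (W-R).
First conflict at steps 1,2.

Answer: yes 1 2 x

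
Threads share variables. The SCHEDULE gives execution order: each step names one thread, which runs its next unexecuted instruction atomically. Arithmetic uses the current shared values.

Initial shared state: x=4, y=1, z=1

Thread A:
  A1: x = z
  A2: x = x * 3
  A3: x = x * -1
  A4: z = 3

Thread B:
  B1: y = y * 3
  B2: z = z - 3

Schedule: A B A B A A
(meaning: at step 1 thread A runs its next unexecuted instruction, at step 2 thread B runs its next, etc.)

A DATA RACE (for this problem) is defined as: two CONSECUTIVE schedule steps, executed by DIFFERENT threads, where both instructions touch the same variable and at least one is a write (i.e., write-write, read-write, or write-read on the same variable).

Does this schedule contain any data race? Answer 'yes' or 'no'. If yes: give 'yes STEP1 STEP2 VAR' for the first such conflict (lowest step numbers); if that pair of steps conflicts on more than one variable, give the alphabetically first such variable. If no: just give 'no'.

Answer: no

Derivation:
Steps 1,2: A(r=z,w=x) vs B(r=y,w=y). No conflict.
Steps 2,3: B(r=y,w=y) vs A(r=x,w=x). No conflict.
Steps 3,4: A(r=x,w=x) vs B(r=z,w=z). No conflict.
Steps 4,5: B(r=z,w=z) vs A(r=x,w=x). No conflict.
Steps 5,6: same thread (A). No race.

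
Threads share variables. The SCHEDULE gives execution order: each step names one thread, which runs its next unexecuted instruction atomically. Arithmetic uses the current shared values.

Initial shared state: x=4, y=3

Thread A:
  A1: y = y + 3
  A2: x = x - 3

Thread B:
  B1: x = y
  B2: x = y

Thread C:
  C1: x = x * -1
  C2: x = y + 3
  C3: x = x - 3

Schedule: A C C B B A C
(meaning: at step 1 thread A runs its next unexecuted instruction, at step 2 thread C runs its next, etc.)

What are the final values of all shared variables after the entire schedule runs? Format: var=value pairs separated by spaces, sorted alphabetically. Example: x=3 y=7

Step 1: thread A executes A1 (y = y + 3). Shared: x=4 y=6. PCs: A@1 B@0 C@0
Step 2: thread C executes C1 (x = x * -1). Shared: x=-4 y=6. PCs: A@1 B@0 C@1
Step 3: thread C executes C2 (x = y + 3). Shared: x=9 y=6. PCs: A@1 B@0 C@2
Step 4: thread B executes B1 (x = y). Shared: x=6 y=6. PCs: A@1 B@1 C@2
Step 5: thread B executes B2 (x = y). Shared: x=6 y=6. PCs: A@1 B@2 C@2
Step 6: thread A executes A2 (x = x - 3). Shared: x=3 y=6. PCs: A@2 B@2 C@2
Step 7: thread C executes C3 (x = x - 3). Shared: x=0 y=6. PCs: A@2 B@2 C@3

Answer: x=0 y=6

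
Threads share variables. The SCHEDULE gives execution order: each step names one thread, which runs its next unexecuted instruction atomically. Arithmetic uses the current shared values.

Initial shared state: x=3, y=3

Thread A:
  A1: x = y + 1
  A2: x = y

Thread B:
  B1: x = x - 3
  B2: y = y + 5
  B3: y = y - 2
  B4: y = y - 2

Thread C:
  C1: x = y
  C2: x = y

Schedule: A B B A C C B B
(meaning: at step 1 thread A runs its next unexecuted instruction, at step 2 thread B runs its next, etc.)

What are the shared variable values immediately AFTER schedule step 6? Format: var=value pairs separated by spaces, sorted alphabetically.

Step 1: thread A executes A1 (x = y + 1). Shared: x=4 y=3. PCs: A@1 B@0 C@0
Step 2: thread B executes B1 (x = x - 3). Shared: x=1 y=3. PCs: A@1 B@1 C@0
Step 3: thread B executes B2 (y = y + 5). Shared: x=1 y=8. PCs: A@1 B@2 C@0
Step 4: thread A executes A2 (x = y). Shared: x=8 y=8. PCs: A@2 B@2 C@0
Step 5: thread C executes C1 (x = y). Shared: x=8 y=8. PCs: A@2 B@2 C@1
Step 6: thread C executes C2 (x = y). Shared: x=8 y=8. PCs: A@2 B@2 C@2

Answer: x=8 y=8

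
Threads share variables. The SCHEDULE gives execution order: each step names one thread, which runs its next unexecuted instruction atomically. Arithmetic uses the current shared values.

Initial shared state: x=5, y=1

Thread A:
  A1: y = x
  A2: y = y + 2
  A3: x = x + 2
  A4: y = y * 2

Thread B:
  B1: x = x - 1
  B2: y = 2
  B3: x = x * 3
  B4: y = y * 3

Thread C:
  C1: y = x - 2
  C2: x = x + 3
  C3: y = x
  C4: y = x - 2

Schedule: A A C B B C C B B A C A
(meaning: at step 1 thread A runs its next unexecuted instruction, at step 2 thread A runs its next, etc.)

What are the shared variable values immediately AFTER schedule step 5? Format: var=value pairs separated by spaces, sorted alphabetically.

Answer: x=4 y=2

Derivation:
Step 1: thread A executes A1 (y = x). Shared: x=5 y=5. PCs: A@1 B@0 C@0
Step 2: thread A executes A2 (y = y + 2). Shared: x=5 y=7. PCs: A@2 B@0 C@0
Step 3: thread C executes C1 (y = x - 2). Shared: x=5 y=3. PCs: A@2 B@0 C@1
Step 4: thread B executes B1 (x = x - 1). Shared: x=4 y=3. PCs: A@2 B@1 C@1
Step 5: thread B executes B2 (y = 2). Shared: x=4 y=2. PCs: A@2 B@2 C@1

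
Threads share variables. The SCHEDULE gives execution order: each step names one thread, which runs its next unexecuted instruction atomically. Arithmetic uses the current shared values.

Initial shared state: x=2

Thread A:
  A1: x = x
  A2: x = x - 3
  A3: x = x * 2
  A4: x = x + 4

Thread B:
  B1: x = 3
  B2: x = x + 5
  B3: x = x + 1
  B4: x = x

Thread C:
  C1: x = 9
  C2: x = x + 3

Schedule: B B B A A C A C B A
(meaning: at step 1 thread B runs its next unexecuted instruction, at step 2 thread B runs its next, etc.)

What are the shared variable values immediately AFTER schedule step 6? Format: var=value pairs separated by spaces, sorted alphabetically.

Step 1: thread B executes B1 (x = 3). Shared: x=3. PCs: A@0 B@1 C@0
Step 2: thread B executes B2 (x = x + 5). Shared: x=8. PCs: A@0 B@2 C@0
Step 3: thread B executes B3 (x = x + 1). Shared: x=9. PCs: A@0 B@3 C@0
Step 4: thread A executes A1 (x = x). Shared: x=9. PCs: A@1 B@3 C@0
Step 5: thread A executes A2 (x = x - 3). Shared: x=6. PCs: A@2 B@3 C@0
Step 6: thread C executes C1 (x = 9). Shared: x=9. PCs: A@2 B@3 C@1

Answer: x=9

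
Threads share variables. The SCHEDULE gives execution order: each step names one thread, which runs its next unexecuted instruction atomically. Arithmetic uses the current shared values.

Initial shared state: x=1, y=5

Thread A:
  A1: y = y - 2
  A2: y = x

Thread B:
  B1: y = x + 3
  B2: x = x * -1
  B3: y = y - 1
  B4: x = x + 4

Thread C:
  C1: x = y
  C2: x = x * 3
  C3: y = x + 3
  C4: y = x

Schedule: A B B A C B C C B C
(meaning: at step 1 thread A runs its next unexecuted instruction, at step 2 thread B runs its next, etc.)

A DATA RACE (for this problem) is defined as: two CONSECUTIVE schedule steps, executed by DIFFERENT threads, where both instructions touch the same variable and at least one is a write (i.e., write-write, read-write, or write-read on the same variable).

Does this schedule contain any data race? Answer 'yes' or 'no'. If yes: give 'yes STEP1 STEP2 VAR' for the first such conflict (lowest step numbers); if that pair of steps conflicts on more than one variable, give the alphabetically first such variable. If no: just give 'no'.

Answer: yes 1 2 y

Derivation:
Steps 1,2: A(y = y - 2) vs B(y = x + 3). RACE on y (W-W).
Steps 2,3: same thread (B). No race.
Steps 3,4: B(x = x * -1) vs A(y = x). RACE on x (W-R).
Steps 4,5: A(y = x) vs C(x = y). RACE on x (R-W), y (W-R). Multiple vars; alphabetically first is x.
Steps 5,6: C(x = y) vs B(y = y - 1). RACE on y (R-W).
Steps 6,7: B(r=y,w=y) vs C(r=x,w=x). No conflict.
Steps 7,8: same thread (C). No race.
Steps 8,9: C(y = x + 3) vs B(x = x + 4). RACE on x (R-W).
Steps 9,10: B(x = x + 4) vs C(y = x). RACE on x (W-R).
First conflict at steps 1,2.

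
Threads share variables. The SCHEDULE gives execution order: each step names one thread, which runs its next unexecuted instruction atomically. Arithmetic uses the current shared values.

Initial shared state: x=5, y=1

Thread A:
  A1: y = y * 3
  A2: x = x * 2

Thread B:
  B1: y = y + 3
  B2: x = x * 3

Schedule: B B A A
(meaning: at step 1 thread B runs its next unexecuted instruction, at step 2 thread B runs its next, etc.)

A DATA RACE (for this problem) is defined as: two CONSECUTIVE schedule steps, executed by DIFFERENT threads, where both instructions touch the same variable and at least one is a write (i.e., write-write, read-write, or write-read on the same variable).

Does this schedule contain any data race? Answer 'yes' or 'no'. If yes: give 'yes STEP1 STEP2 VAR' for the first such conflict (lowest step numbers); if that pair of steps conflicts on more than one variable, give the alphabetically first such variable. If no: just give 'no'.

Answer: no

Derivation:
Steps 1,2: same thread (B). No race.
Steps 2,3: B(r=x,w=x) vs A(r=y,w=y). No conflict.
Steps 3,4: same thread (A). No race.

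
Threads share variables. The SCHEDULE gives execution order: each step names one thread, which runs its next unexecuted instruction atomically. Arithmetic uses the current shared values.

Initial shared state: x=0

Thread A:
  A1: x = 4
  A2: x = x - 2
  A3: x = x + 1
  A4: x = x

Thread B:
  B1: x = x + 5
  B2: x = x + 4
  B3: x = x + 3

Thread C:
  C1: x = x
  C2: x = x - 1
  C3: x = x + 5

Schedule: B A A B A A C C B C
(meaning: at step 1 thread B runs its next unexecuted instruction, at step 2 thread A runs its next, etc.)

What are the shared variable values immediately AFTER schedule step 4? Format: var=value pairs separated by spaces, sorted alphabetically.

Step 1: thread B executes B1 (x = x + 5). Shared: x=5. PCs: A@0 B@1 C@0
Step 2: thread A executes A1 (x = 4). Shared: x=4. PCs: A@1 B@1 C@0
Step 3: thread A executes A2 (x = x - 2). Shared: x=2. PCs: A@2 B@1 C@0
Step 4: thread B executes B2 (x = x + 4). Shared: x=6. PCs: A@2 B@2 C@0

Answer: x=6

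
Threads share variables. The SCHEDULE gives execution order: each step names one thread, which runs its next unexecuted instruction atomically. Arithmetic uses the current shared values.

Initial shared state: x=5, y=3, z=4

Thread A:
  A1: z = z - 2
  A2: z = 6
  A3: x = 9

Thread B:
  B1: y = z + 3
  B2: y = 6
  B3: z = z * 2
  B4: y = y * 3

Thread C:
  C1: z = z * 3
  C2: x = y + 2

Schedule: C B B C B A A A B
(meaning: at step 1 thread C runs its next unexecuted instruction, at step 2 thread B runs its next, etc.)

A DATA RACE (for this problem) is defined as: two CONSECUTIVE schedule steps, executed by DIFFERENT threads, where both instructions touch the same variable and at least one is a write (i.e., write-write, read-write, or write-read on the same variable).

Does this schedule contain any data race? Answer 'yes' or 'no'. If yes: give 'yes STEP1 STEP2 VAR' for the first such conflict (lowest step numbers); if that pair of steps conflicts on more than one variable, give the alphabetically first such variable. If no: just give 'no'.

Steps 1,2: C(z = z * 3) vs B(y = z + 3). RACE on z (W-R).
Steps 2,3: same thread (B). No race.
Steps 3,4: B(y = 6) vs C(x = y + 2). RACE on y (W-R).
Steps 4,5: C(r=y,w=x) vs B(r=z,w=z). No conflict.
Steps 5,6: B(z = z * 2) vs A(z = z - 2). RACE on z (W-W).
Steps 6,7: same thread (A). No race.
Steps 7,8: same thread (A). No race.
Steps 8,9: A(r=-,w=x) vs B(r=y,w=y). No conflict.
First conflict at steps 1,2.

Answer: yes 1 2 z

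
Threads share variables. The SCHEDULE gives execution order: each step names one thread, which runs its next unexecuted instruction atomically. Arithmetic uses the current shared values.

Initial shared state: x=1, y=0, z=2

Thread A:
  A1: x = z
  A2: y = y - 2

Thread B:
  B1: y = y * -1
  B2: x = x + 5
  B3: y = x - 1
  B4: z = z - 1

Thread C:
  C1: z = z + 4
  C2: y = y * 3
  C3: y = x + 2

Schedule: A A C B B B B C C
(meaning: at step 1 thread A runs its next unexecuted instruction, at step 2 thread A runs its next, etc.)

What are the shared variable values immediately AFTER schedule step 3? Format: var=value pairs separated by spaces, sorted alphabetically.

Step 1: thread A executes A1 (x = z). Shared: x=2 y=0 z=2. PCs: A@1 B@0 C@0
Step 2: thread A executes A2 (y = y - 2). Shared: x=2 y=-2 z=2. PCs: A@2 B@0 C@0
Step 3: thread C executes C1 (z = z + 4). Shared: x=2 y=-2 z=6. PCs: A@2 B@0 C@1

Answer: x=2 y=-2 z=6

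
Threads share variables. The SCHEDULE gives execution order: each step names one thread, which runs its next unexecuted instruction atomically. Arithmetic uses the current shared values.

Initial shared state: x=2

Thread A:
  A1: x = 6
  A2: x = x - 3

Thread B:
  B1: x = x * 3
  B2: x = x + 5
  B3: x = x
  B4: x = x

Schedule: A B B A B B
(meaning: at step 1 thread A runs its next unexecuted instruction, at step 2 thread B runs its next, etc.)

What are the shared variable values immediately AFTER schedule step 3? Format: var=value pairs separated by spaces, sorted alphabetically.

Answer: x=23

Derivation:
Step 1: thread A executes A1 (x = 6). Shared: x=6. PCs: A@1 B@0
Step 2: thread B executes B1 (x = x * 3). Shared: x=18. PCs: A@1 B@1
Step 3: thread B executes B2 (x = x + 5). Shared: x=23. PCs: A@1 B@2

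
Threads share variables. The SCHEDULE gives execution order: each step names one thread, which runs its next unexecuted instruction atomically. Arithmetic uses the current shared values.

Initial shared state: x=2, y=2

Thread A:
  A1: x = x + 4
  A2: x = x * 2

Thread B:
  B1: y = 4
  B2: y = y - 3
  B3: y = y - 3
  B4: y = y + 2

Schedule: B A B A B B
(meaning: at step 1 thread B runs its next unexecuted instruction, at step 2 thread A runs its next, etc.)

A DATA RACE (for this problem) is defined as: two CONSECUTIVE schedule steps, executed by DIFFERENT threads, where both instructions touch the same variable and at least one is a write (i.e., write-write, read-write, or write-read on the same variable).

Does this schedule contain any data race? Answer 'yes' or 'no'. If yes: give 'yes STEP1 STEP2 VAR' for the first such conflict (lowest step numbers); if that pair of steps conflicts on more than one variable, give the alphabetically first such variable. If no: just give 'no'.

Steps 1,2: B(r=-,w=y) vs A(r=x,w=x). No conflict.
Steps 2,3: A(r=x,w=x) vs B(r=y,w=y). No conflict.
Steps 3,4: B(r=y,w=y) vs A(r=x,w=x). No conflict.
Steps 4,5: A(r=x,w=x) vs B(r=y,w=y). No conflict.
Steps 5,6: same thread (B). No race.

Answer: no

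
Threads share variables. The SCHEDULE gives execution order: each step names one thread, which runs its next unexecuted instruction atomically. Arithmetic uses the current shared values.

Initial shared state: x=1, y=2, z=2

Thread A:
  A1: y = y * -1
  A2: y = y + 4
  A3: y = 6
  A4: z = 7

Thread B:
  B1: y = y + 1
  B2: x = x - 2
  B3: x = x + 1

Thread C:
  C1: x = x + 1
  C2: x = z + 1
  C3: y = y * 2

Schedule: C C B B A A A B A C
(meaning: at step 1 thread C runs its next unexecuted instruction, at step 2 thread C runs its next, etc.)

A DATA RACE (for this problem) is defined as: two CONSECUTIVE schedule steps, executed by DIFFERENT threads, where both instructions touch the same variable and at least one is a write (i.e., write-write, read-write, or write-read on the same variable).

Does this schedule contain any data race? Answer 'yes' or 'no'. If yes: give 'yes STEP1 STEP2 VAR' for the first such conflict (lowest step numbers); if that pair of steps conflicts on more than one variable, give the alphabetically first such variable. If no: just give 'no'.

Steps 1,2: same thread (C). No race.
Steps 2,3: C(r=z,w=x) vs B(r=y,w=y). No conflict.
Steps 3,4: same thread (B). No race.
Steps 4,5: B(r=x,w=x) vs A(r=y,w=y). No conflict.
Steps 5,6: same thread (A). No race.
Steps 6,7: same thread (A). No race.
Steps 7,8: A(r=-,w=y) vs B(r=x,w=x). No conflict.
Steps 8,9: B(r=x,w=x) vs A(r=-,w=z). No conflict.
Steps 9,10: A(r=-,w=z) vs C(r=y,w=y). No conflict.

Answer: no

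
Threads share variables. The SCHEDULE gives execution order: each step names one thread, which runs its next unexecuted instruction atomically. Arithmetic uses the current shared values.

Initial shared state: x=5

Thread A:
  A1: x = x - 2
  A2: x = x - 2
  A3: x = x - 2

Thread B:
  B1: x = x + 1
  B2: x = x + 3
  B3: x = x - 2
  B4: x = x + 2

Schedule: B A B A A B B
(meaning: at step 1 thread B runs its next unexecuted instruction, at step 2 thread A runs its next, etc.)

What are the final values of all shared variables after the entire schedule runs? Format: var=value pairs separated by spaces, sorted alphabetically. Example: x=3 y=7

Answer: x=3

Derivation:
Step 1: thread B executes B1 (x = x + 1). Shared: x=6. PCs: A@0 B@1
Step 2: thread A executes A1 (x = x - 2). Shared: x=4. PCs: A@1 B@1
Step 3: thread B executes B2 (x = x + 3). Shared: x=7. PCs: A@1 B@2
Step 4: thread A executes A2 (x = x - 2). Shared: x=5. PCs: A@2 B@2
Step 5: thread A executes A3 (x = x - 2). Shared: x=3. PCs: A@3 B@2
Step 6: thread B executes B3 (x = x - 2). Shared: x=1. PCs: A@3 B@3
Step 7: thread B executes B4 (x = x + 2). Shared: x=3. PCs: A@3 B@4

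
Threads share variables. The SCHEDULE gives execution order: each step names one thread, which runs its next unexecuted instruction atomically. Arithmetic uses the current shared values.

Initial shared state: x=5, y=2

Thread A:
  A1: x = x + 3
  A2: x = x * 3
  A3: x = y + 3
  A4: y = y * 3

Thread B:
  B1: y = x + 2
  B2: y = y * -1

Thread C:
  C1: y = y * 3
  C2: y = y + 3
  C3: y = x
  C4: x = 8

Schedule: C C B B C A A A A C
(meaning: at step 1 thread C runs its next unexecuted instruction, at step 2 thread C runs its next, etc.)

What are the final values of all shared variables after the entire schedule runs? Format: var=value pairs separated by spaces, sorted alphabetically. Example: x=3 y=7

Step 1: thread C executes C1 (y = y * 3). Shared: x=5 y=6. PCs: A@0 B@0 C@1
Step 2: thread C executes C2 (y = y + 3). Shared: x=5 y=9. PCs: A@0 B@0 C@2
Step 3: thread B executes B1 (y = x + 2). Shared: x=5 y=7. PCs: A@0 B@1 C@2
Step 4: thread B executes B2 (y = y * -1). Shared: x=5 y=-7. PCs: A@0 B@2 C@2
Step 5: thread C executes C3 (y = x). Shared: x=5 y=5. PCs: A@0 B@2 C@3
Step 6: thread A executes A1 (x = x + 3). Shared: x=8 y=5. PCs: A@1 B@2 C@3
Step 7: thread A executes A2 (x = x * 3). Shared: x=24 y=5. PCs: A@2 B@2 C@3
Step 8: thread A executes A3 (x = y + 3). Shared: x=8 y=5. PCs: A@3 B@2 C@3
Step 9: thread A executes A4 (y = y * 3). Shared: x=8 y=15. PCs: A@4 B@2 C@3
Step 10: thread C executes C4 (x = 8). Shared: x=8 y=15. PCs: A@4 B@2 C@4

Answer: x=8 y=15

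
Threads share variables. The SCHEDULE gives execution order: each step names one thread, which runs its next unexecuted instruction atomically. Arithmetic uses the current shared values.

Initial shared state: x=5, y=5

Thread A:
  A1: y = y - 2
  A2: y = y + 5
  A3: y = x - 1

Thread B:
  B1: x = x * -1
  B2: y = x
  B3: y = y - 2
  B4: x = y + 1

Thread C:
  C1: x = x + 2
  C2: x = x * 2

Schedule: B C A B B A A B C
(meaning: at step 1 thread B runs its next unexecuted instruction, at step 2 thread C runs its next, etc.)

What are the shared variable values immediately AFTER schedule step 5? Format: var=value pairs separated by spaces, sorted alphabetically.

Step 1: thread B executes B1 (x = x * -1). Shared: x=-5 y=5. PCs: A@0 B@1 C@0
Step 2: thread C executes C1 (x = x + 2). Shared: x=-3 y=5. PCs: A@0 B@1 C@1
Step 3: thread A executes A1 (y = y - 2). Shared: x=-3 y=3. PCs: A@1 B@1 C@1
Step 4: thread B executes B2 (y = x). Shared: x=-3 y=-3. PCs: A@1 B@2 C@1
Step 5: thread B executes B3 (y = y - 2). Shared: x=-3 y=-5. PCs: A@1 B@3 C@1

Answer: x=-3 y=-5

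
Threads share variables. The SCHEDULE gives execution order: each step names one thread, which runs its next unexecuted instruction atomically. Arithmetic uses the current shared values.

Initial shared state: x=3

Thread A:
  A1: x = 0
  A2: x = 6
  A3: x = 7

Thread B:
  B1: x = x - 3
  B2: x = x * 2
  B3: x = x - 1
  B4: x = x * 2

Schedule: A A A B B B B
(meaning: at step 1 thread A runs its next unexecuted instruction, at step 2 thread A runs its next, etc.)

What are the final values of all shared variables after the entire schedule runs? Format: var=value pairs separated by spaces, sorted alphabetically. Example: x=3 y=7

Answer: x=14

Derivation:
Step 1: thread A executes A1 (x = 0). Shared: x=0. PCs: A@1 B@0
Step 2: thread A executes A2 (x = 6). Shared: x=6. PCs: A@2 B@0
Step 3: thread A executes A3 (x = 7). Shared: x=7. PCs: A@3 B@0
Step 4: thread B executes B1 (x = x - 3). Shared: x=4. PCs: A@3 B@1
Step 5: thread B executes B2 (x = x * 2). Shared: x=8. PCs: A@3 B@2
Step 6: thread B executes B3 (x = x - 1). Shared: x=7. PCs: A@3 B@3
Step 7: thread B executes B4 (x = x * 2). Shared: x=14. PCs: A@3 B@4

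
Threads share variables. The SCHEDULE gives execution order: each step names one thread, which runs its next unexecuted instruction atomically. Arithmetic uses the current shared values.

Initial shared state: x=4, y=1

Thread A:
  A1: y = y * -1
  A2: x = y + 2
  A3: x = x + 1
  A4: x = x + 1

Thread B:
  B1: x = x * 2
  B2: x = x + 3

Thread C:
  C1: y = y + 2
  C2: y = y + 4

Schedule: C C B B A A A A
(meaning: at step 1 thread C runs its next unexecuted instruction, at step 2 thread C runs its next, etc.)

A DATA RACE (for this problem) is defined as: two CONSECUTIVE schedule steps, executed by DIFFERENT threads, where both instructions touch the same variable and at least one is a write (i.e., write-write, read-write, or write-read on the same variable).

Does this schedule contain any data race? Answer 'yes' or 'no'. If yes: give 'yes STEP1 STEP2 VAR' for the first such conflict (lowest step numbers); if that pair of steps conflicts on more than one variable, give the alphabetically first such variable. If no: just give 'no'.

Steps 1,2: same thread (C). No race.
Steps 2,3: C(r=y,w=y) vs B(r=x,w=x). No conflict.
Steps 3,4: same thread (B). No race.
Steps 4,5: B(r=x,w=x) vs A(r=y,w=y). No conflict.
Steps 5,6: same thread (A). No race.
Steps 6,7: same thread (A). No race.
Steps 7,8: same thread (A). No race.

Answer: no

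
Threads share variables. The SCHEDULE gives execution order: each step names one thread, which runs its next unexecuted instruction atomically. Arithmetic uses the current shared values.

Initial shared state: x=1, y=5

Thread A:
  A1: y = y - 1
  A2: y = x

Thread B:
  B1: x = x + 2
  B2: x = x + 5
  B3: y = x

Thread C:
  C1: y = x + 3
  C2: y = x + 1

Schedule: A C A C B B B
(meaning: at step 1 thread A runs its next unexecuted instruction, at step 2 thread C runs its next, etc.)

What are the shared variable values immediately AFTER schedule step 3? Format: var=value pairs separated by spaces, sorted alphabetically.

Answer: x=1 y=1

Derivation:
Step 1: thread A executes A1 (y = y - 1). Shared: x=1 y=4. PCs: A@1 B@0 C@0
Step 2: thread C executes C1 (y = x + 3). Shared: x=1 y=4. PCs: A@1 B@0 C@1
Step 3: thread A executes A2 (y = x). Shared: x=1 y=1. PCs: A@2 B@0 C@1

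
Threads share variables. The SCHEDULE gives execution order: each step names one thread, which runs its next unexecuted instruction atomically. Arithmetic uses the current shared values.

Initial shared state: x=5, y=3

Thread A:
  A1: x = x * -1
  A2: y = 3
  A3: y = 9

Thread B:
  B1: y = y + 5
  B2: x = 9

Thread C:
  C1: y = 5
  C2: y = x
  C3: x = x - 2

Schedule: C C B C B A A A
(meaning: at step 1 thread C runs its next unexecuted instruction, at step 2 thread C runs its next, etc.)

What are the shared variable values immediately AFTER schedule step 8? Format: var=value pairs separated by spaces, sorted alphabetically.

Answer: x=-9 y=9

Derivation:
Step 1: thread C executes C1 (y = 5). Shared: x=5 y=5. PCs: A@0 B@0 C@1
Step 2: thread C executes C2 (y = x). Shared: x=5 y=5. PCs: A@0 B@0 C@2
Step 3: thread B executes B1 (y = y + 5). Shared: x=5 y=10. PCs: A@0 B@1 C@2
Step 4: thread C executes C3 (x = x - 2). Shared: x=3 y=10. PCs: A@0 B@1 C@3
Step 5: thread B executes B2 (x = 9). Shared: x=9 y=10. PCs: A@0 B@2 C@3
Step 6: thread A executes A1 (x = x * -1). Shared: x=-9 y=10. PCs: A@1 B@2 C@3
Step 7: thread A executes A2 (y = 3). Shared: x=-9 y=3. PCs: A@2 B@2 C@3
Step 8: thread A executes A3 (y = 9). Shared: x=-9 y=9. PCs: A@3 B@2 C@3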